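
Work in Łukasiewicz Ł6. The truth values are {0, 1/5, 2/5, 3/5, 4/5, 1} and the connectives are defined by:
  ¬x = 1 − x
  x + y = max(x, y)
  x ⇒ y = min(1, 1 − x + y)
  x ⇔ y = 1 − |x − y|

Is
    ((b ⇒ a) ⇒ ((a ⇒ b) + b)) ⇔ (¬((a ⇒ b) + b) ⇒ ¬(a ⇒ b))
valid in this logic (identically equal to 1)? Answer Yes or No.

No

Counterexample: take a = 1/5, b = 0.
b ⇒ a = 0 ⇒ 1/5 = 1
a ⇒ b = 1/5 ⇒ 0 = 4/5
(a ⇒ b) + b = 4/5 + 0 = 4/5
(b ⇒ a) ⇒ ((a ⇒ b) + b) = 1 ⇒ 4/5 = 4/5
a ⇒ b = 1/5 ⇒ 0 = 4/5
(a ⇒ b) + b = 4/5 + 0 = 4/5
¬((a ⇒ b) + b) = ¬4/5 = 1/5
a ⇒ b = 1/5 ⇒ 0 = 4/5
¬(a ⇒ b) = ¬4/5 = 1/5
¬((a ⇒ b) + b) ⇒ ¬(a ⇒ b) = 1/5 ⇒ 1/5 = 1
((b ⇒ a) ⇒ ((a ⇒ b) + b)) ⇔ (¬((a ⇒ b) + b) ⇒ ¬(a ⇒ b)) = 4/5 ⇔ 1 = 4/5
This gives 4/5 ≠ 1.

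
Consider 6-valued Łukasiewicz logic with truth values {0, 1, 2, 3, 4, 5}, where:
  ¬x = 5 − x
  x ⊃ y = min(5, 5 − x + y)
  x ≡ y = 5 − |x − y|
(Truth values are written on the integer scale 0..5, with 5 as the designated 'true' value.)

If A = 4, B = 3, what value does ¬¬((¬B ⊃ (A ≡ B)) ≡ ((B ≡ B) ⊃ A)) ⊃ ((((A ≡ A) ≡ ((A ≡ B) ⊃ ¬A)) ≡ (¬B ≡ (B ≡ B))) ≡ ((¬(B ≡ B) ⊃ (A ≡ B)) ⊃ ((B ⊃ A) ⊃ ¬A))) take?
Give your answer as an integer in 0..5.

¬B = ¬3 = 2
A ≡ B = 4 ≡ 3 = 4
¬B ⊃ (A ≡ B) = 2 ⊃ 4 = 5
B ≡ B = 3 ≡ 3 = 5
(B ≡ B) ⊃ A = 5 ⊃ 4 = 4
(¬B ⊃ (A ≡ B)) ≡ ((B ≡ B) ⊃ A) = 5 ≡ 4 = 4
¬((¬B ⊃ (A ≡ B)) ≡ ((B ≡ B) ⊃ A)) = ¬4 = 1
¬¬((¬B ⊃ (A ≡ B)) ≡ ((B ≡ B) ⊃ A)) = ¬1 = 4
A ≡ A = 4 ≡ 4 = 5
A ≡ B = 4 ≡ 3 = 4
¬A = ¬4 = 1
(A ≡ B) ⊃ ¬A = 4 ⊃ 1 = 2
(A ≡ A) ≡ ((A ≡ B) ⊃ ¬A) = 5 ≡ 2 = 2
¬B = ¬3 = 2
B ≡ B = 3 ≡ 3 = 5
¬B ≡ (B ≡ B) = 2 ≡ 5 = 2
((A ≡ A) ≡ ((A ≡ B) ⊃ ¬A)) ≡ (¬B ≡ (B ≡ B)) = 2 ≡ 2 = 5
B ≡ B = 3 ≡ 3 = 5
¬(B ≡ B) = ¬5 = 0
A ≡ B = 4 ≡ 3 = 4
¬(B ≡ B) ⊃ (A ≡ B) = 0 ⊃ 4 = 5
B ⊃ A = 3 ⊃ 4 = 5
¬A = ¬4 = 1
(B ⊃ A) ⊃ ¬A = 5 ⊃ 1 = 1
(¬(B ≡ B) ⊃ (A ≡ B)) ⊃ ((B ⊃ A) ⊃ ¬A) = 5 ⊃ 1 = 1
(((A ≡ A) ≡ ((A ≡ B) ⊃ ¬A)) ≡ (¬B ≡ (B ≡ B))) ≡ ((¬(B ≡ B) ⊃ (A ≡ B)) ⊃ ((B ⊃ A) ⊃ ¬A)) = 5 ≡ 1 = 1
¬¬((¬B ⊃ (A ≡ B)) ≡ ((B ≡ B) ⊃ A)) ⊃ ((((A ≡ A) ≡ ((A ≡ B) ⊃ ¬A)) ≡ (¬B ≡ (B ≡ B))) ≡ ((¬(B ≡ B) ⊃ (A ≡ B)) ⊃ ((B ⊃ A) ⊃ ¬A))) = 4 ⊃ 1 = 2

2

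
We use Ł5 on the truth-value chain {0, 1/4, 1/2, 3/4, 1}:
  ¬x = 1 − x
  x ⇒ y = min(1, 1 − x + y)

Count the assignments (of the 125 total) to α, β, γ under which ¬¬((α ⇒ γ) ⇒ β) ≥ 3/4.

value 1: 45 assignments (counts)
value 3/4: 24 assignments (counts)
value 1/2: 22 assignments
value 1/4: 19 assignments
value 0: 15 assignments
So 69 of the 125 assignments meet the threshold.

69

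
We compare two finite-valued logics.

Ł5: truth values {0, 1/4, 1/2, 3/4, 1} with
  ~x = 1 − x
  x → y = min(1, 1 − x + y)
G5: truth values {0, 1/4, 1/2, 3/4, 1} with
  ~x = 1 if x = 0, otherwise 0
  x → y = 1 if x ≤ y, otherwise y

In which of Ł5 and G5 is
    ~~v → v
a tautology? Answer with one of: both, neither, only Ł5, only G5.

only Ł5

In Ł5: every assignment gives 1 — tautology.
In G5: at v = 1/4 the value is 1/4 — not a tautology.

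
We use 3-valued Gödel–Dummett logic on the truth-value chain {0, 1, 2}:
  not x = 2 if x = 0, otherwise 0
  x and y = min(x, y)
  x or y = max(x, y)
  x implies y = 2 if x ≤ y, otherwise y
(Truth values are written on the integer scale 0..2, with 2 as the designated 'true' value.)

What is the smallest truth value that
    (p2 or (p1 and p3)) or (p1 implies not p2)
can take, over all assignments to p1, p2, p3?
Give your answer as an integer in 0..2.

Take p1 = 1, p2 = 1, p3 = 0:
p1 and p3 = 1 and 0 = 0
p2 or (p1 and p3) = 1 or 0 = 1
not p2 = not 1 = 0
p1 implies not p2 = 1 implies 0 = 0
(p2 or (p1 and p3)) or (p1 implies not p2) = 1 or 0 = 1
No assignment yields a value below 1, so this is the minimum.

1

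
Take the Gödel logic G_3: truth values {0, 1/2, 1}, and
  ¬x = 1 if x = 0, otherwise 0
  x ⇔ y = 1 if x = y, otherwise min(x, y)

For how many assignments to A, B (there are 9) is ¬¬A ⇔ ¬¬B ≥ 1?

A = 0, B = 0 ↦ 1  ≥
A = 0, B = 1/2 ↦ 0  <
A = 0, B = 1 ↦ 0  <
A = 1/2, B = 0 ↦ 0  <
A = 1/2, B = 1/2 ↦ 1  ≥
A = 1/2, B = 1 ↦ 1  ≥
A = 1, B = 0 ↦ 0  <
A = 1, B = 1/2 ↦ 1  ≥
A = 1, B = 1 ↦ 1  ≥
So 5 of the 9 assignments meet the threshold.

5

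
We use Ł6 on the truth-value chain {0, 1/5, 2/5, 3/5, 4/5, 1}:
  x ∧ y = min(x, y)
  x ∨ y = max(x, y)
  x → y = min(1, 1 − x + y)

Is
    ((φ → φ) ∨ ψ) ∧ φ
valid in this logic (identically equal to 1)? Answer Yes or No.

Counterexample: take φ = 0, ψ = 0.
φ → φ = 0 → 0 = 1
(φ → φ) ∨ ψ = 1 ∨ 0 = 1
((φ → φ) ∨ ψ) ∧ φ = 1 ∧ 0 = 0
This gives 0 ≠ 1.

No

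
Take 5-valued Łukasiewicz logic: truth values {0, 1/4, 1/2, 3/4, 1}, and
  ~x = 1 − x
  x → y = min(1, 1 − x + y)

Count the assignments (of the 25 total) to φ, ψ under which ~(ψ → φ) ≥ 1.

1

value 1: 1 assignment (counts)
value 3/4: 2 assignments
value 1/2: 3 assignments
value 1/4: 4 assignments
value 0: 15 assignments
So 1 of the 25 assignments meets the threshold.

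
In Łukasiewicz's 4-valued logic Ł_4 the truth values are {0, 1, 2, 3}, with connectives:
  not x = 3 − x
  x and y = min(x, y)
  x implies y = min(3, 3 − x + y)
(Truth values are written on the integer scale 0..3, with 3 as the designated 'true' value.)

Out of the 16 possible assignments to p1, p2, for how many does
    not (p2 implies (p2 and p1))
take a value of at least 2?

3

p1 = 0, p2 = 0 ↦ 0  <
p1 = 0, p2 = 1 ↦ 1  <
p1 = 0, p2 = 2 ↦ 2  ≥
p1 = 0, p2 = 3 ↦ 3  ≥
p1 = 1, p2 = 0 ↦ 0  <
p1 = 1, p2 = 1 ↦ 0  <
p1 = 1, p2 = 2 ↦ 1  <
p1 = 1, p2 = 3 ↦ 2  ≥
p1 = 2, p2 = 0 ↦ 0  <
p1 = 2, p2 = 1 ↦ 0  <
p1 = 2, p2 = 2 ↦ 0  <
p1 = 2, p2 = 3 ↦ 1  <
p1 = 3, p2 = 0 ↦ 0  <
p1 = 3, p2 = 1 ↦ 0  <
p1 = 3, p2 = 2 ↦ 0  <
p1 = 3, p2 = 3 ↦ 0  <
So 3 of the 16 assignments meet the threshold.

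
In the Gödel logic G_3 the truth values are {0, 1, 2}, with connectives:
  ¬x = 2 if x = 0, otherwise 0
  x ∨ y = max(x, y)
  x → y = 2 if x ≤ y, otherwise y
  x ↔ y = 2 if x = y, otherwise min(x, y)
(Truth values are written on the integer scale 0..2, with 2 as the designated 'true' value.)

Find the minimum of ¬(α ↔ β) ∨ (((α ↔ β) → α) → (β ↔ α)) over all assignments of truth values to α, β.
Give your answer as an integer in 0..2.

1

Take α = 1, β = 2:
α ↔ β = 1 ↔ 2 = 1
¬(α ↔ β) = ¬1 = 0
α ↔ β = 1 ↔ 2 = 1
(α ↔ β) → α = 1 → 1 = 2
β ↔ α = 2 ↔ 1 = 1
((α ↔ β) → α) → (β ↔ α) = 2 → 1 = 1
¬(α ↔ β) ∨ (((α ↔ β) → α) → (β ↔ α)) = 0 ∨ 1 = 1
No assignment yields a value below 1, so this is the minimum.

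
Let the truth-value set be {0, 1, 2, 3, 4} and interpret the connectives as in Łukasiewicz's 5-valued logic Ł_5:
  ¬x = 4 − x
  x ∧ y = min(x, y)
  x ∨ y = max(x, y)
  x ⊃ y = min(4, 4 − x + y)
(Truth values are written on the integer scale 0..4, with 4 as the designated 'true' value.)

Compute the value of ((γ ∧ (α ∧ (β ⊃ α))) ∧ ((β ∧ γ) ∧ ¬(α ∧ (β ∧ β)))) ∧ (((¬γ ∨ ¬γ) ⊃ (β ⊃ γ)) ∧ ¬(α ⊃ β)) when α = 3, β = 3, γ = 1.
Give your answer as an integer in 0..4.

0

β ⊃ α = 3 ⊃ 3 = 4
α ∧ (β ⊃ α) = 3 ∧ 4 = 3
γ ∧ (α ∧ (β ⊃ α)) = 1 ∧ 3 = 1
β ∧ γ = 3 ∧ 1 = 1
β ∧ β = 3 ∧ 3 = 3
α ∧ (β ∧ β) = 3 ∧ 3 = 3
¬(α ∧ (β ∧ β)) = ¬3 = 1
(β ∧ γ) ∧ ¬(α ∧ (β ∧ β)) = 1 ∧ 1 = 1
(γ ∧ (α ∧ (β ⊃ α))) ∧ ((β ∧ γ) ∧ ¬(α ∧ (β ∧ β))) = 1 ∧ 1 = 1
¬γ = ¬1 = 3
¬γ = ¬1 = 3
¬γ ∨ ¬γ = 3 ∨ 3 = 3
β ⊃ γ = 3 ⊃ 1 = 2
(¬γ ∨ ¬γ) ⊃ (β ⊃ γ) = 3 ⊃ 2 = 3
α ⊃ β = 3 ⊃ 3 = 4
¬(α ⊃ β) = ¬4 = 0
((¬γ ∨ ¬γ) ⊃ (β ⊃ γ)) ∧ ¬(α ⊃ β) = 3 ∧ 0 = 0
((γ ∧ (α ∧ (β ⊃ α))) ∧ ((β ∧ γ) ∧ ¬(α ∧ (β ∧ β)))) ∧ (((¬γ ∨ ¬γ) ⊃ (β ⊃ γ)) ∧ ¬(α ⊃ β)) = 1 ∧ 0 = 0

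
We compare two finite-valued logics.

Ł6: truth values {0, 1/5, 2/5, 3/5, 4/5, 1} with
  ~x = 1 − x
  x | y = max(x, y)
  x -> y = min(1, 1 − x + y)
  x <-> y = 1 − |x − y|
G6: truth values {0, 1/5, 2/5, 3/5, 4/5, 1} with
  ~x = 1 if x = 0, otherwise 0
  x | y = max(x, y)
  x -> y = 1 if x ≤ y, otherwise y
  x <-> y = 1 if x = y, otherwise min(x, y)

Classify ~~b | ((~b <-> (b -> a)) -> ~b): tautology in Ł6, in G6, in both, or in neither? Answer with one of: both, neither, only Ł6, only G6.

only G6

In Ł6: at a = 0, b = 1/5 the value is 4/5 — not a tautology.
In G6: every assignment gives 1 — tautology.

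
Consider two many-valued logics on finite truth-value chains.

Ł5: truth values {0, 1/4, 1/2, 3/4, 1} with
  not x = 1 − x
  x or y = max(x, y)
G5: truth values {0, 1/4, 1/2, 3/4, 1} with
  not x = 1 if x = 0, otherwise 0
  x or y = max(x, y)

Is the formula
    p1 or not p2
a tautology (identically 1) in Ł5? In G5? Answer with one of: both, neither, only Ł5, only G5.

neither

In Ł5: at p1 = 0, p2 = 1/4 the value is 3/4 — not a tautology.
In G5: at p1 = 0, p2 = 1/4 the value is 0 — not a tautology.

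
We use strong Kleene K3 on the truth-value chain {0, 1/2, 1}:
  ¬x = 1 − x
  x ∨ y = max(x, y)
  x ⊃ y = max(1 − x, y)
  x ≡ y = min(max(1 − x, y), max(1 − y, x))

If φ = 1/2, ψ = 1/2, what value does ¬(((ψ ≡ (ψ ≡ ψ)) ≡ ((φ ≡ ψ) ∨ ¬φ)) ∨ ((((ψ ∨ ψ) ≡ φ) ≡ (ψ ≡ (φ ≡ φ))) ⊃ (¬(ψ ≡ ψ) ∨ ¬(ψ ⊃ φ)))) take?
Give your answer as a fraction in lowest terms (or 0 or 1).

ψ ≡ ψ = 1/2 ≡ 1/2 = 1/2
ψ ≡ (ψ ≡ ψ) = 1/2 ≡ 1/2 = 1/2
φ ≡ ψ = 1/2 ≡ 1/2 = 1/2
¬φ = ¬1/2 = 1/2
(φ ≡ ψ) ∨ ¬φ = 1/2 ∨ 1/2 = 1/2
(ψ ≡ (ψ ≡ ψ)) ≡ ((φ ≡ ψ) ∨ ¬φ) = 1/2 ≡ 1/2 = 1/2
ψ ∨ ψ = 1/2 ∨ 1/2 = 1/2
(ψ ∨ ψ) ≡ φ = 1/2 ≡ 1/2 = 1/2
φ ≡ φ = 1/2 ≡ 1/2 = 1/2
ψ ≡ (φ ≡ φ) = 1/2 ≡ 1/2 = 1/2
((ψ ∨ ψ) ≡ φ) ≡ (ψ ≡ (φ ≡ φ)) = 1/2 ≡ 1/2 = 1/2
ψ ≡ ψ = 1/2 ≡ 1/2 = 1/2
¬(ψ ≡ ψ) = ¬1/2 = 1/2
ψ ⊃ φ = 1/2 ⊃ 1/2 = 1/2
¬(ψ ⊃ φ) = ¬1/2 = 1/2
¬(ψ ≡ ψ) ∨ ¬(ψ ⊃ φ) = 1/2 ∨ 1/2 = 1/2
(((ψ ∨ ψ) ≡ φ) ≡ (ψ ≡ (φ ≡ φ))) ⊃ (¬(ψ ≡ ψ) ∨ ¬(ψ ⊃ φ)) = 1/2 ⊃ 1/2 = 1/2
((ψ ≡ (ψ ≡ ψ)) ≡ ((φ ≡ ψ) ∨ ¬φ)) ∨ ((((ψ ∨ ψ) ≡ φ) ≡ (ψ ≡ (φ ≡ φ))) ⊃ (¬(ψ ≡ ψ) ∨ ¬(ψ ⊃ φ))) = 1/2 ∨ 1/2 = 1/2
¬(((ψ ≡ (ψ ≡ ψ)) ≡ ((φ ≡ ψ) ∨ ¬φ)) ∨ ((((ψ ∨ ψ) ≡ φ) ≡ (ψ ≡ (φ ≡ φ))) ⊃ (¬(ψ ≡ ψ) ∨ ¬(ψ ⊃ φ)))) = ¬1/2 = 1/2

1/2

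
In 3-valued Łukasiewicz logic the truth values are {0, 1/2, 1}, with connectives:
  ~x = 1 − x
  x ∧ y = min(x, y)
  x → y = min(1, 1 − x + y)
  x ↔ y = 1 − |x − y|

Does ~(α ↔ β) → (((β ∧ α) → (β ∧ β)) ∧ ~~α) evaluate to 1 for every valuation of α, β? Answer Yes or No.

Counterexample: take α = 0, β = 1/2.
α ↔ β = 0 ↔ 1/2 = 1/2
~(α ↔ β) = ~1/2 = 1/2
β ∧ α = 1/2 ∧ 0 = 0
β ∧ β = 1/2 ∧ 1/2 = 1/2
(β ∧ α) → (β ∧ β) = 0 → 1/2 = 1
~α = ~0 = 1
~~α = ~1 = 0
((β ∧ α) → (β ∧ β)) ∧ ~~α = 1 ∧ 0 = 0
~(α ↔ β) → (((β ∧ α) → (β ∧ β)) ∧ ~~α) = 1/2 → 0 = 1/2
This gives 1/2 ≠ 1.

No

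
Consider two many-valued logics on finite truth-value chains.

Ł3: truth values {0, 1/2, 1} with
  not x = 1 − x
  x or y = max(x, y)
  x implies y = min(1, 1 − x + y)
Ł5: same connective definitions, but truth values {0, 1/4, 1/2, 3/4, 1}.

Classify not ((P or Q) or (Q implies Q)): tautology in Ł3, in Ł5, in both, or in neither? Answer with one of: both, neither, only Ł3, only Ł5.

neither

In Ł3: at P = 0, Q = 0 the value is 0 — not a tautology.
In Ł5: at P = 0, Q = 0 the value is 0 — not a tautology.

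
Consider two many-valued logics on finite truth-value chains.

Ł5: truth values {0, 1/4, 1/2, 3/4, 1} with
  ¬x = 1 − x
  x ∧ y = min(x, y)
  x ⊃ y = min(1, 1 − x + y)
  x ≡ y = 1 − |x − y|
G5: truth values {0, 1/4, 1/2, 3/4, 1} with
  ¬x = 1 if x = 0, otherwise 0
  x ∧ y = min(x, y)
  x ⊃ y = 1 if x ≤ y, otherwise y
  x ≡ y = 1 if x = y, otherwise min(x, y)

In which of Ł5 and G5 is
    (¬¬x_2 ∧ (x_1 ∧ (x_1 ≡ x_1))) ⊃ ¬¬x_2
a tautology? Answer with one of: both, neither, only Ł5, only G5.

In Ł5: every assignment gives 1 — tautology.
In G5: every assignment gives 1 — tautology.

both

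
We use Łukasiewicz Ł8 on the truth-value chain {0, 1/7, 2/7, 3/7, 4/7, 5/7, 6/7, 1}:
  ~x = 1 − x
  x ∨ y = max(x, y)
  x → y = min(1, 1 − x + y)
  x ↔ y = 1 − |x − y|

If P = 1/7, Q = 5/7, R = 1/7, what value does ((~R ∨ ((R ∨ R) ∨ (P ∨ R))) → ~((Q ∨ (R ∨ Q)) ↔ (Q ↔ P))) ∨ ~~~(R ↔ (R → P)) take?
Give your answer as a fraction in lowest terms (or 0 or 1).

6/7

~R = ~1/7 = 6/7
R ∨ R = 1/7 ∨ 1/7 = 1/7
P ∨ R = 1/7 ∨ 1/7 = 1/7
(R ∨ R) ∨ (P ∨ R) = 1/7 ∨ 1/7 = 1/7
~R ∨ ((R ∨ R) ∨ (P ∨ R)) = 6/7 ∨ 1/7 = 6/7
R ∨ Q = 1/7 ∨ 5/7 = 5/7
Q ∨ (R ∨ Q) = 5/7 ∨ 5/7 = 5/7
Q ↔ P = 5/7 ↔ 1/7 = 3/7
(Q ∨ (R ∨ Q)) ↔ (Q ↔ P) = 5/7 ↔ 3/7 = 5/7
~((Q ∨ (R ∨ Q)) ↔ (Q ↔ P)) = ~5/7 = 2/7
(~R ∨ ((R ∨ R) ∨ (P ∨ R))) → ~((Q ∨ (R ∨ Q)) ↔ (Q ↔ P)) = 6/7 → 2/7 = 3/7
R → P = 1/7 → 1/7 = 1
R ↔ (R → P) = 1/7 ↔ 1 = 1/7
~(R ↔ (R → P)) = ~1/7 = 6/7
~~(R ↔ (R → P)) = ~6/7 = 1/7
~~~(R ↔ (R → P)) = ~1/7 = 6/7
((~R ∨ ((R ∨ R) ∨ (P ∨ R))) → ~((Q ∨ (R ∨ Q)) ↔ (Q ↔ P))) ∨ ~~~(R ↔ (R → P)) = 3/7 ∨ 6/7 = 6/7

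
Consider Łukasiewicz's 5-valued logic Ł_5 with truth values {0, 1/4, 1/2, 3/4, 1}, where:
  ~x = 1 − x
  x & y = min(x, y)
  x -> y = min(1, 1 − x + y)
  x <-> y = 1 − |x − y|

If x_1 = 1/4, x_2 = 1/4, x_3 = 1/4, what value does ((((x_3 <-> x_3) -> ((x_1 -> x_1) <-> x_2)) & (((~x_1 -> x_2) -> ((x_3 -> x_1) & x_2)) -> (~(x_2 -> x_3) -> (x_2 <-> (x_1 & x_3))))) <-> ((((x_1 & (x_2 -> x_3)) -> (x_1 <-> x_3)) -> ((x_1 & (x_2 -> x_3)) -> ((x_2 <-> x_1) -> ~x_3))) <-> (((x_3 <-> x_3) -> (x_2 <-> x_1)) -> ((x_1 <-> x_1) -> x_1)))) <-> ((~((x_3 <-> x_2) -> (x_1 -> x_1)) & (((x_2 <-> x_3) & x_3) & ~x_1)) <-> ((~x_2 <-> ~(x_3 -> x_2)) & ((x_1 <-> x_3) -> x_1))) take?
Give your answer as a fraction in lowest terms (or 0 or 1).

x_3 <-> x_3 = 1/4 <-> 1/4 = 1
x_1 -> x_1 = 1/4 -> 1/4 = 1
(x_1 -> x_1) <-> x_2 = 1 <-> 1/4 = 1/4
(x_3 <-> x_3) -> ((x_1 -> x_1) <-> x_2) = 1 -> 1/4 = 1/4
~x_1 = ~1/4 = 3/4
~x_1 -> x_2 = 3/4 -> 1/4 = 1/2
x_3 -> x_1 = 1/4 -> 1/4 = 1
(x_3 -> x_1) & x_2 = 1 & 1/4 = 1/4
(~x_1 -> x_2) -> ((x_3 -> x_1) & x_2) = 1/2 -> 1/4 = 3/4
x_2 -> x_3 = 1/4 -> 1/4 = 1
~(x_2 -> x_3) = ~1 = 0
x_1 & x_3 = 1/4 & 1/4 = 1/4
x_2 <-> (x_1 & x_3) = 1/4 <-> 1/4 = 1
~(x_2 -> x_3) -> (x_2 <-> (x_1 & x_3)) = 0 -> 1 = 1
((~x_1 -> x_2) -> ((x_3 -> x_1) & x_2)) -> (~(x_2 -> x_3) -> (x_2 <-> (x_1 & x_3))) = 3/4 -> 1 = 1
((x_3 <-> x_3) -> ((x_1 -> x_1) <-> x_2)) & (((~x_1 -> x_2) -> ((x_3 -> x_1) & x_2)) -> (~(x_2 -> x_3) -> (x_2 <-> (x_1 & x_3)))) = 1/4 & 1 = 1/4
x_2 -> x_3 = 1/4 -> 1/4 = 1
x_1 & (x_2 -> x_3) = 1/4 & 1 = 1/4
x_1 <-> x_3 = 1/4 <-> 1/4 = 1
(x_1 & (x_2 -> x_3)) -> (x_1 <-> x_3) = 1/4 -> 1 = 1
x_2 -> x_3 = 1/4 -> 1/4 = 1
x_1 & (x_2 -> x_3) = 1/4 & 1 = 1/4
x_2 <-> x_1 = 1/4 <-> 1/4 = 1
~x_3 = ~1/4 = 3/4
(x_2 <-> x_1) -> ~x_3 = 1 -> 3/4 = 3/4
(x_1 & (x_2 -> x_3)) -> ((x_2 <-> x_1) -> ~x_3) = 1/4 -> 3/4 = 1
((x_1 & (x_2 -> x_3)) -> (x_1 <-> x_3)) -> ((x_1 & (x_2 -> x_3)) -> ((x_2 <-> x_1) -> ~x_3)) = 1 -> 1 = 1
x_3 <-> x_3 = 1/4 <-> 1/4 = 1
x_2 <-> x_1 = 1/4 <-> 1/4 = 1
(x_3 <-> x_3) -> (x_2 <-> x_1) = 1 -> 1 = 1
x_1 <-> x_1 = 1/4 <-> 1/4 = 1
(x_1 <-> x_1) -> x_1 = 1 -> 1/4 = 1/4
((x_3 <-> x_3) -> (x_2 <-> x_1)) -> ((x_1 <-> x_1) -> x_1) = 1 -> 1/4 = 1/4
(((x_1 & (x_2 -> x_3)) -> (x_1 <-> x_3)) -> ((x_1 & (x_2 -> x_3)) -> ((x_2 <-> x_1) -> ~x_3))) <-> (((x_3 <-> x_3) -> (x_2 <-> x_1)) -> ((x_1 <-> x_1) -> x_1)) = 1 <-> 1/4 = 1/4
(((x_3 <-> x_3) -> ((x_1 -> x_1) <-> x_2)) & (((~x_1 -> x_2) -> ((x_3 -> x_1) & x_2)) -> (~(x_2 -> x_3) -> (x_2 <-> (x_1 & x_3))))) <-> ((((x_1 & (x_2 -> x_3)) -> (x_1 <-> x_3)) -> ((x_1 & (x_2 -> x_3)) -> ((x_2 <-> x_1) -> ~x_3))) <-> (((x_3 <-> x_3) -> (x_2 <-> x_1)) -> ((x_1 <-> x_1) -> x_1))) = 1/4 <-> 1/4 = 1
x_3 <-> x_2 = 1/4 <-> 1/4 = 1
x_1 -> x_1 = 1/4 -> 1/4 = 1
(x_3 <-> x_2) -> (x_1 -> x_1) = 1 -> 1 = 1
~((x_3 <-> x_2) -> (x_1 -> x_1)) = ~1 = 0
x_2 <-> x_3 = 1/4 <-> 1/4 = 1
(x_2 <-> x_3) & x_3 = 1 & 1/4 = 1/4
~x_1 = ~1/4 = 3/4
((x_2 <-> x_3) & x_3) & ~x_1 = 1/4 & 3/4 = 1/4
~((x_3 <-> x_2) -> (x_1 -> x_1)) & (((x_2 <-> x_3) & x_3) & ~x_1) = 0 & 1/4 = 0
~x_2 = ~1/4 = 3/4
x_3 -> x_2 = 1/4 -> 1/4 = 1
~(x_3 -> x_2) = ~1 = 0
~x_2 <-> ~(x_3 -> x_2) = 3/4 <-> 0 = 1/4
x_1 <-> x_3 = 1/4 <-> 1/4 = 1
(x_1 <-> x_3) -> x_1 = 1 -> 1/4 = 1/4
(~x_2 <-> ~(x_3 -> x_2)) & ((x_1 <-> x_3) -> x_1) = 1/4 & 1/4 = 1/4
(~((x_3 <-> x_2) -> (x_1 -> x_1)) & (((x_2 <-> x_3) & x_3) & ~x_1)) <-> ((~x_2 <-> ~(x_3 -> x_2)) & ((x_1 <-> x_3) -> x_1)) = 0 <-> 1/4 = 3/4
((((x_3 <-> x_3) -> ((x_1 -> x_1) <-> x_2)) & (((~x_1 -> x_2) -> ((x_3 -> x_1) & x_2)) -> (~(x_2 -> x_3) -> (x_2 <-> (x_1 & x_3))))) <-> ((((x_1 & (x_2 -> x_3)) -> (x_1 <-> x_3)) -> ((x_1 & (x_2 -> x_3)) -> ((x_2 <-> x_1) -> ~x_3))) <-> (((x_3 <-> x_3) -> (x_2 <-> x_1)) -> ((x_1 <-> x_1) -> x_1)))) <-> ((~((x_3 <-> x_2) -> (x_1 -> x_1)) & (((x_2 <-> x_3) & x_3) & ~x_1)) <-> ((~x_2 <-> ~(x_3 -> x_2)) & ((x_1 <-> x_3) -> x_1))) = 1 <-> 3/4 = 3/4

3/4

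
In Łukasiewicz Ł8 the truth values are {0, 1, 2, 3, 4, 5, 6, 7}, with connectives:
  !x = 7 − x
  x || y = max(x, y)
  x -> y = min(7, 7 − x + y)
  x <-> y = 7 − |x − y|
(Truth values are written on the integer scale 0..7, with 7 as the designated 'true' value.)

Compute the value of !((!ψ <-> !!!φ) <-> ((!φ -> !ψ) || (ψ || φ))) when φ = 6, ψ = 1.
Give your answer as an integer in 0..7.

!ψ = !1 = 6
!φ = !6 = 1
!!φ = !1 = 6
!!!φ = !6 = 1
!ψ <-> !!!φ = 6 <-> 1 = 2
!φ = !6 = 1
!ψ = !1 = 6
!φ -> !ψ = 1 -> 6 = 7
ψ || φ = 1 || 6 = 6
(!φ -> !ψ) || (ψ || φ) = 7 || 6 = 7
(!ψ <-> !!!φ) <-> ((!φ -> !ψ) || (ψ || φ)) = 2 <-> 7 = 2
!((!ψ <-> !!!φ) <-> ((!φ -> !ψ) || (ψ || φ))) = !2 = 5

5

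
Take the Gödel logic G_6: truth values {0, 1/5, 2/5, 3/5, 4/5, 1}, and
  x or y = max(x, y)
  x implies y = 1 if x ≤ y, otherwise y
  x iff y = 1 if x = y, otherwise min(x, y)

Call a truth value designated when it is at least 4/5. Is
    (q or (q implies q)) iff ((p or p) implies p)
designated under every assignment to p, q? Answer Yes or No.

At p = 1, q = 4/5, for instance:
q implies q = 4/5 implies 4/5 = 1
q or (q implies q) = 4/5 or 1 = 1
p or p = 1 or 1 = 1
(p or p) implies p = 1 implies 1 = 1
(q or (q implies q)) iff ((p or p) implies p) = 1 iff 1 = 1
and checking the remaining 35 assignments likewise gives ≥ 4/5 in every case.

Yes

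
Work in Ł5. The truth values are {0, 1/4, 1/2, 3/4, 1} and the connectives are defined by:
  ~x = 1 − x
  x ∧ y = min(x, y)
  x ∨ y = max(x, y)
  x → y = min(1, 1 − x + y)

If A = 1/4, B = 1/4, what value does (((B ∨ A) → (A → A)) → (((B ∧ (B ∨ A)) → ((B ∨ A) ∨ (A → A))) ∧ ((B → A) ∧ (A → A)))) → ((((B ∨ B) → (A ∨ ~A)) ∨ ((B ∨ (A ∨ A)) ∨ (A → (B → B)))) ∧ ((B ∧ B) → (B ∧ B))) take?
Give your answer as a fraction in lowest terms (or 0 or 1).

1

B ∨ A = 1/4 ∨ 1/4 = 1/4
A → A = 1/4 → 1/4 = 1
(B ∨ A) → (A → A) = 1/4 → 1 = 1
B ∨ A = 1/4 ∨ 1/4 = 1/4
B ∧ (B ∨ A) = 1/4 ∧ 1/4 = 1/4
B ∨ A = 1/4 ∨ 1/4 = 1/4
A → A = 1/4 → 1/4 = 1
(B ∨ A) ∨ (A → A) = 1/4 ∨ 1 = 1
(B ∧ (B ∨ A)) → ((B ∨ A) ∨ (A → A)) = 1/4 → 1 = 1
B → A = 1/4 → 1/4 = 1
A → A = 1/4 → 1/4 = 1
(B → A) ∧ (A → A) = 1 ∧ 1 = 1
((B ∧ (B ∨ A)) → ((B ∨ A) ∨ (A → A))) ∧ ((B → A) ∧ (A → A)) = 1 ∧ 1 = 1
((B ∨ A) → (A → A)) → (((B ∧ (B ∨ A)) → ((B ∨ A) ∨ (A → A))) ∧ ((B → A) ∧ (A → A))) = 1 → 1 = 1
B ∨ B = 1/4 ∨ 1/4 = 1/4
~A = ~1/4 = 3/4
A ∨ ~A = 1/4 ∨ 3/4 = 3/4
(B ∨ B) → (A ∨ ~A) = 1/4 → 3/4 = 1
A ∨ A = 1/4 ∨ 1/4 = 1/4
B ∨ (A ∨ A) = 1/4 ∨ 1/4 = 1/4
B → B = 1/4 → 1/4 = 1
A → (B → B) = 1/4 → 1 = 1
(B ∨ (A ∨ A)) ∨ (A → (B → B)) = 1/4 ∨ 1 = 1
((B ∨ B) → (A ∨ ~A)) ∨ ((B ∨ (A ∨ A)) ∨ (A → (B → B))) = 1 ∨ 1 = 1
B ∧ B = 1/4 ∧ 1/4 = 1/4
B ∧ B = 1/4 ∧ 1/4 = 1/4
(B ∧ B) → (B ∧ B) = 1/4 → 1/4 = 1
(((B ∨ B) → (A ∨ ~A)) ∨ ((B ∨ (A ∨ A)) ∨ (A → (B → B)))) ∧ ((B ∧ B) → (B ∧ B)) = 1 ∧ 1 = 1
(((B ∨ A) → (A → A)) → (((B ∧ (B ∨ A)) → ((B ∨ A) ∨ (A → A))) ∧ ((B → A) ∧ (A → A)))) → ((((B ∨ B) → (A ∨ ~A)) ∨ ((B ∨ (A ∨ A)) ∨ (A → (B → B)))) ∧ ((B ∧ B) → (B ∧ B))) = 1 → 1 = 1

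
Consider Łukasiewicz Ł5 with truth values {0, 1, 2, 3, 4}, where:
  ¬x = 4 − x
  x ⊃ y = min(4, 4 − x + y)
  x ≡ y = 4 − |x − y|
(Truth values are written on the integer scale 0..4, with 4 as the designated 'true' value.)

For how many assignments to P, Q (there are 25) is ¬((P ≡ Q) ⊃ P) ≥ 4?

1

value 4: 1 assignment (counts)
value 3: 2 assignments
value 2: 4 assignments
value 1: 5 assignments
value 0: 13 assignments
So 1 of the 25 assignments meets the threshold.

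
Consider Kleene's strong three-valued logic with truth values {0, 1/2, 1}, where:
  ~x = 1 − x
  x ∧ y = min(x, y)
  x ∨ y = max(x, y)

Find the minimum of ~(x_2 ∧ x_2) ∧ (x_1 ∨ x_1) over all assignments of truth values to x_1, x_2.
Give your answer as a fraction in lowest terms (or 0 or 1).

0

Take x_1 = 0, x_2 = 0:
x_2 ∧ x_2 = 0 ∧ 0 = 0
~(x_2 ∧ x_2) = ~0 = 1
x_1 ∨ x_1 = 0 ∨ 0 = 0
~(x_2 ∧ x_2) ∧ (x_1 ∨ x_1) = 1 ∧ 0 = 0
No assignment yields a value below 0, so this is the minimum.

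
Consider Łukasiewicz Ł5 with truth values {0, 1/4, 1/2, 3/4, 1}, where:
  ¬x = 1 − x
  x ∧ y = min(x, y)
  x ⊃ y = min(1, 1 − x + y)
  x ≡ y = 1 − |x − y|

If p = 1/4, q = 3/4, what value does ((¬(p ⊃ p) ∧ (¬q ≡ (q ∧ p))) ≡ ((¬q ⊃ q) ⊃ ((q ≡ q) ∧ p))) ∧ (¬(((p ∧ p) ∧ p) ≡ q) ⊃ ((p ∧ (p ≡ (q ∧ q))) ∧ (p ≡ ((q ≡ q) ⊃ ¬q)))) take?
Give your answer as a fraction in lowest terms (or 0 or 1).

p ⊃ p = 1/4 ⊃ 1/4 = 1
¬(p ⊃ p) = ¬1 = 0
¬q = ¬3/4 = 1/4
q ∧ p = 3/4 ∧ 1/4 = 1/4
¬q ≡ (q ∧ p) = 1/4 ≡ 1/4 = 1
¬(p ⊃ p) ∧ (¬q ≡ (q ∧ p)) = 0 ∧ 1 = 0
¬q = ¬3/4 = 1/4
¬q ⊃ q = 1/4 ⊃ 3/4 = 1
q ≡ q = 3/4 ≡ 3/4 = 1
(q ≡ q) ∧ p = 1 ∧ 1/4 = 1/4
(¬q ⊃ q) ⊃ ((q ≡ q) ∧ p) = 1 ⊃ 1/4 = 1/4
(¬(p ⊃ p) ∧ (¬q ≡ (q ∧ p))) ≡ ((¬q ⊃ q) ⊃ ((q ≡ q) ∧ p)) = 0 ≡ 1/4 = 3/4
p ∧ p = 1/4 ∧ 1/4 = 1/4
(p ∧ p) ∧ p = 1/4 ∧ 1/4 = 1/4
((p ∧ p) ∧ p) ≡ q = 1/4 ≡ 3/4 = 1/2
¬(((p ∧ p) ∧ p) ≡ q) = ¬1/2 = 1/2
q ∧ q = 3/4 ∧ 3/4 = 3/4
p ≡ (q ∧ q) = 1/4 ≡ 3/4 = 1/2
p ∧ (p ≡ (q ∧ q)) = 1/4 ∧ 1/2 = 1/4
q ≡ q = 3/4 ≡ 3/4 = 1
¬q = ¬3/4 = 1/4
(q ≡ q) ⊃ ¬q = 1 ⊃ 1/4 = 1/4
p ≡ ((q ≡ q) ⊃ ¬q) = 1/4 ≡ 1/4 = 1
(p ∧ (p ≡ (q ∧ q))) ∧ (p ≡ ((q ≡ q) ⊃ ¬q)) = 1/4 ∧ 1 = 1/4
¬(((p ∧ p) ∧ p) ≡ q) ⊃ ((p ∧ (p ≡ (q ∧ q))) ∧ (p ≡ ((q ≡ q) ⊃ ¬q))) = 1/2 ⊃ 1/4 = 3/4
((¬(p ⊃ p) ∧ (¬q ≡ (q ∧ p))) ≡ ((¬q ⊃ q) ⊃ ((q ≡ q) ∧ p))) ∧ (¬(((p ∧ p) ∧ p) ≡ q) ⊃ ((p ∧ (p ≡ (q ∧ q))) ∧ (p ≡ ((q ≡ q) ⊃ ¬q)))) = 3/4 ∧ 3/4 = 3/4

3/4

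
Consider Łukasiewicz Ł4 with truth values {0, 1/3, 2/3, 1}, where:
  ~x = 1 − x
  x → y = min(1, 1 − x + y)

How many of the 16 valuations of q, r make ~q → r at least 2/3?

q = 0, r = 0 ↦ 0  <
q = 0, r = 1/3 ↦ 1/3  <
q = 0, r = 2/3 ↦ 2/3  ≥
q = 0, r = 1 ↦ 1  ≥
q = 1/3, r = 0 ↦ 1/3  <
q = 1/3, r = 1/3 ↦ 2/3  ≥
q = 1/3, r = 2/3 ↦ 1  ≥
q = 1/3, r = 1 ↦ 1  ≥
q = 2/3, r = 0 ↦ 2/3  ≥
q = 2/3, r = 1/3 ↦ 1  ≥
q = 2/3, r = 2/3 ↦ 1  ≥
q = 2/3, r = 1 ↦ 1  ≥
q = 1, r = 0 ↦ 1  ≥
q = 1, r = 1/3 ↦ 1  ≥
q = 1, r = 2/3 ↦ 1  ≥
q = 1, r = 1 ↦ 1  ≥
So 13 of the 16 assignments meet the threshold.

13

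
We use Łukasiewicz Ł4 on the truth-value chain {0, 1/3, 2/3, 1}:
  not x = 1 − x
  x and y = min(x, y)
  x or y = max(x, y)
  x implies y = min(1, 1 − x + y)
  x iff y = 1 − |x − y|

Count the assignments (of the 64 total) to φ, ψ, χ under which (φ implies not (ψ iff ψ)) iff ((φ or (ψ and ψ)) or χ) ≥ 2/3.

value 1: 12 assignments (counts)
value 2/3: 25 assignments (counts)
value 1/3: 10 assignments
value 0: 17 assignments
So 37 of the 64 assignments meet the threshold.

37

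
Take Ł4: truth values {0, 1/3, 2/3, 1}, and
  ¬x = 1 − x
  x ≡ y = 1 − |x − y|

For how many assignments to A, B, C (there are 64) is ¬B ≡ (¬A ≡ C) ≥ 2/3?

42

value 1: 16 assignments (counts)
value 2/3: 26 assignments (counts)
value 1/3: 16 assignments
value 0: 6 assignments
So 42 of the 64 assignments meet the threshold.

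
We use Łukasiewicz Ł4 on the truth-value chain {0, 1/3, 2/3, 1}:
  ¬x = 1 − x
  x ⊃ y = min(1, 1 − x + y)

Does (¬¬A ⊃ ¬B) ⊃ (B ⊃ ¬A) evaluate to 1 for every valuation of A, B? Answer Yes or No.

Yes

A = 0, B = 0 ↦ 1
A = 0, B = 1/3 ↦ 1
A = 0, B = 2/3 ↦ 1
A = 0, B = 1 ↦ 1
A = 1/3, B = 0 ↦ 1
A = 1/3, B = 1/3 ↦ 1
A = 1/3, B = 2/3 ↦ 1
A = 1/3, B = 1 ↦ 1
A = 2/3, B = 0 ↦ 1
A = 2/3, B = 1/3 ↦ 1
A = 2/3, B = 2/3 ↦ 1
A = 2/3, B = 1 ↦ 1
A = 1, B = 0 ↦ 1
A = 1, B = 1/3 ↦ 1
A = 1, B = 2/3 ↦ 1
A = 1, B = 1 ↦ 1
Every assignment gives a value ≥ 1.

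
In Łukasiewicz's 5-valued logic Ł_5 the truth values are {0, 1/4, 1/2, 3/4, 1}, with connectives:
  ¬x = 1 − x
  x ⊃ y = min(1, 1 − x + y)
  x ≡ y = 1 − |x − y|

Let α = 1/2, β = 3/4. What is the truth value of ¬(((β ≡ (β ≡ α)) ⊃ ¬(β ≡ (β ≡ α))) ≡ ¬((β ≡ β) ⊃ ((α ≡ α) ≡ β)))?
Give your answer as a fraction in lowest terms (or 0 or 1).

β ≡ α = 3/4 ≡ 1/2 = 3/4
β ≡ (β ≡ α) = 3/4 ≡ 3/4 = 1
β ≡ α = 3/4 ≡ 1/2 = 3/4
β ≡ (β ≡ α) = 3/4 ≡ 3/4 = 1
¬(β ≡ (β ≡ α)) = ¬1 = 0
(β ≡ (β ≡ α)) ⊃ ¬(β ≡ (β ≡ α)) = 1 ⊃ 0 = 0
β ≡ β = 3/4 ≡ 3/4 = 1
α ≡ α = 1/2 ≡ 1/2 = 1
(α ≡ α) ≡ β = 1 ≡ 3/4 = 3/4
(β ≡ β) ⊃ ((α ≡ α) ≡ β) = 1 ⊃ 3/4 = 3/4
¬((β ≡ β) ⊃ ((α ≡ α) ≡ β)) = ¬3/4 = 1/4
((β ≡ (β ≡ α)) ⊃ ¬(β ≡ (β ≡ α))) ≡ ¬((β ≡ β) ⊃ ((α ≡ α) ≡ β)) = 0 ≡ 1/4 = 3/4
¬(((β ≡ (β ≡ α)) ⊃ ¬(β ≡ (β ≡ α))) ≡ ¬((β ≡ β) ⊃ ((α ≡ α) ≡ β))) = ¬3/4 = 1/4

1/4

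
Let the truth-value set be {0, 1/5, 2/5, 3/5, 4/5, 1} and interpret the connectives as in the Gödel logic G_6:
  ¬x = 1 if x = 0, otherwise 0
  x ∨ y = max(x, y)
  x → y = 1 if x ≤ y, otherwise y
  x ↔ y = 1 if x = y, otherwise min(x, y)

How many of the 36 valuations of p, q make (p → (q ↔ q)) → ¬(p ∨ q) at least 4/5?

value 1: 1 assignment (counts)
value 0: 35 assignments
So 1 of the 36 assignments meets the threshold.

1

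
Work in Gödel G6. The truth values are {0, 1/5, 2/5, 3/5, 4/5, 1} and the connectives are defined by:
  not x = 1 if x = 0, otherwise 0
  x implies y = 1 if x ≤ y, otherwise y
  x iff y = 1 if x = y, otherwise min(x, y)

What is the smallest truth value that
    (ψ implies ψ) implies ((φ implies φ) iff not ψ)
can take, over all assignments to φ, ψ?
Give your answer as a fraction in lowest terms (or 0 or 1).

0

Take φ = 0, ψ = 1/5:
ψ implies ψ = 1/5 implies 1/5 = 1
φ implies φ = 0 implies 0 = 1
not ψ = not 1/5 = 0
(φ implies φ) iff not ψ = 1 iff 0 = 0
(ψ implies ψ) implies ((φ implies φ) iff not ψ) = 1 implies 0 = 0
No assignment yields a value below 0, so this is the minimum.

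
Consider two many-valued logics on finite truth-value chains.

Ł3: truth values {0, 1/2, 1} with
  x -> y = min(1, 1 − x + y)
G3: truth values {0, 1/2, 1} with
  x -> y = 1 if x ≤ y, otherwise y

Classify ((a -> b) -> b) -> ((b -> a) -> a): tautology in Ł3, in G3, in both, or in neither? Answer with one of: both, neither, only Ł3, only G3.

In Ł3: every assignment gives 1 — tautology.
In G3: at a = 1/2, b = 0 the value is 1/2 — not a tautology.

only Ł3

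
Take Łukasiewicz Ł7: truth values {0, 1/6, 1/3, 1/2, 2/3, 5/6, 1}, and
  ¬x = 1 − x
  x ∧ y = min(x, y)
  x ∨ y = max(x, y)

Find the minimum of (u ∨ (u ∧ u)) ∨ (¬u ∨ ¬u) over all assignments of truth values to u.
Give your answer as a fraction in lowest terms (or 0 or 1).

1/2

Take u = 1/2:
u ∧ u = 1/2 ∧ 1/2 = 1/2
u ∨ (u ∧ u) = 1/2 ∨ 1/2 = 1/2
¬u = ¬1/2 = 1/2
¬u = ¬1/2 = 1/2
¬u ∨ ¬u = 1/2 ∨ 1/2 = 1/2
(u ∨ (u ∧ u)) ∨ (¬u ∨ ¬u) = 1/2 ∨ 1/2 = 1/2
No assignment yields a value below 1/2, so this is the minimum.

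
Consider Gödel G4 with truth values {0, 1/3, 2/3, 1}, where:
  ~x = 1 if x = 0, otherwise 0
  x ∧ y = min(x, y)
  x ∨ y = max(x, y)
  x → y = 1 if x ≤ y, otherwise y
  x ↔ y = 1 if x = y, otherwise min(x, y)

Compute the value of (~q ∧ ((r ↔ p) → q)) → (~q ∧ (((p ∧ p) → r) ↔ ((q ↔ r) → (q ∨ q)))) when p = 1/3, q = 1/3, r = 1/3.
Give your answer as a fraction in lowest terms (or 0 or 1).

~q = ~1/3 = 0
r ↔ p = 1/3 ↔ 1/3 = 1
(r ↔ p) → q = 1 → 1/3 = 1/3
~q ∧ ((r ↔ p) → q) = 0 ∧ 1/3 = 0
~q = ~1/3 = 0
p ∧ p = 1/3 ∧ 1/3 = 1/3
(p ∧ p) → r = 1/3 → 1/3 = 1
q ↔ r = 1/3 ↔ 1/3 = 1
q ∨ q = 1/3 ∨ 1/3 = 1/3
(q ↔ r) → (q ∨ q) = 1 → 1/3 = 1/3
((p ∧ p) → r) ↔ ((q ↔ r) → (q ∨ q)) = 1 ↔ 1/3 = 1/3
~q ∧ (((p ∧ p) → r) ↔ ((q ↔ r) → (q ∨ q))) = 0 ∧ 1/3 = 0
(~q ∧ ((r ↔ p) → q)) → (~q ∧ (((p ∧ p) → r) ↔ ((q ↔ r) → (q ∨ q)))) = 0 → 0 = 1

1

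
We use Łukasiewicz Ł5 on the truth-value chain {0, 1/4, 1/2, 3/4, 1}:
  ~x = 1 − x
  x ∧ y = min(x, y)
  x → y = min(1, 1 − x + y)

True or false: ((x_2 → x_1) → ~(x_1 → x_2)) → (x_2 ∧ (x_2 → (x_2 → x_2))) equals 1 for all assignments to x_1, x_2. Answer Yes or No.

No

Counterexample: take x_1 = 1/4, x_2 = 0.
x_2 → x_1 = 0 → 1/4 = 1
x_1 → x_2 = 1/4 → 0 = 3/4
~(x_1 → x_2) = ~3/4 = 1/4
(x_2 → x_1) → ~(x_1 → x_2) = 1 → 1/4 = 1/4
x_2 → x_2 = 0 → 0 = 1
x_2 → (x_2 → x_2) = 0 → 1 = 1
x_2 ∧ (x_2 → (x_2 → x_2)) = 0 ∧ 1 = 0
((x_2 → x_1) → ~(x_1 → x_2)) → (x_2 ∧ (x_2 → (x_2 → x_2))) = 1/4 → 0 = 3/4
This gives 3/4 ≠ 1.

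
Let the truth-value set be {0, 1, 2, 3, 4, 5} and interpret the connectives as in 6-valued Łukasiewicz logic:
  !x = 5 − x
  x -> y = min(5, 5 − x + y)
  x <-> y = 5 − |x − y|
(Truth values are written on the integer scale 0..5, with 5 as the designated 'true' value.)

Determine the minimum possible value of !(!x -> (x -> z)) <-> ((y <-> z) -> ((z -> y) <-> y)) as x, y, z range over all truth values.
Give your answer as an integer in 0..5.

0

Take x = 0, y = 0, z = 3:
!x = !0 = 5
x -> z = 0 -> 3 = 5
!x -> (x -> z) = 5 -> 5 = 5
!(!x -> (x -> z)) = !5 = 0
y <-> z = 0 <-> 3 = 2
z -> y = 3 -> 0 = 2
(z -> y) <-> y = 2 <-> 0 = 3
(y <-> z) -> ((z -> y) <-> y) = 2 -> 3 = 5
!(!x -> (x -> z)) <-> ((y <-> z) -> ((z -> y) <-> y)) = 0 <-> 5 = 0
No assignment yields a value below 0, so this is the minimum.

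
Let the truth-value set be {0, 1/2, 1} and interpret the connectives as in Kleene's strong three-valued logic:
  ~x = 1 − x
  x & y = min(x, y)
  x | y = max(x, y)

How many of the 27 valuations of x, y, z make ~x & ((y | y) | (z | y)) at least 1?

5

value 1: 5 assignments (counts)
value 1/2: 11 assignments
value 0: 11 assignments
So 5 of the 27 assignments meet the threshold.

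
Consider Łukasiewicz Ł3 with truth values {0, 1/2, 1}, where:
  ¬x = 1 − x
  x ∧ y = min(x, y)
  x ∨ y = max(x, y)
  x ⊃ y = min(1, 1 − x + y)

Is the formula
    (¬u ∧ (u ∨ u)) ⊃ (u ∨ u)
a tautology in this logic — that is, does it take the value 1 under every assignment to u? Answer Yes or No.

Yes

u = 0 ↦ 1
u = 1/2 ↦ 1
u = 1 ↦ 1
Every assignment gives a value ≥ 1.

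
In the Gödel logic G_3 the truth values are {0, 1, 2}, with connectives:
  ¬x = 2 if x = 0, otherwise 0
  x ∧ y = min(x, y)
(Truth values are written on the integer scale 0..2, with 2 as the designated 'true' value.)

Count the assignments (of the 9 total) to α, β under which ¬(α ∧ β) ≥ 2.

α = 0, β = 0 ↦ 2  ≥
α = 0, β = 1 ↦ 2  ≥
α = 0, β = 2 ↦ 2  ≥
α = 1, β = 0 ↦ 2  ≥
α = 1, β = 1 ↦ 0  <
α = 1, β = 2 ↦ 0  <
α = 2, β = 0 ↦ 2  ≥
α = 2, β = 1 ↦ 0  <
α = 2, β = 2 ↦ 0  <
So 5 of the 9 assignments meet the threshold.

5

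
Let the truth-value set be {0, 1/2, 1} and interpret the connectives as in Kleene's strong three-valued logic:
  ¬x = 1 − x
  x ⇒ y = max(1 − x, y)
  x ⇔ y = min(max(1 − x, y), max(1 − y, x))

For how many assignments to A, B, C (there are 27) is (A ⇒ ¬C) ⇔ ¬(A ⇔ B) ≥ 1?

5

value 1: 5 assignments (counts)
value 1/2: 17 assignments
value 0: 5 assignments
So 5 of the 27 assignments meet the threshold.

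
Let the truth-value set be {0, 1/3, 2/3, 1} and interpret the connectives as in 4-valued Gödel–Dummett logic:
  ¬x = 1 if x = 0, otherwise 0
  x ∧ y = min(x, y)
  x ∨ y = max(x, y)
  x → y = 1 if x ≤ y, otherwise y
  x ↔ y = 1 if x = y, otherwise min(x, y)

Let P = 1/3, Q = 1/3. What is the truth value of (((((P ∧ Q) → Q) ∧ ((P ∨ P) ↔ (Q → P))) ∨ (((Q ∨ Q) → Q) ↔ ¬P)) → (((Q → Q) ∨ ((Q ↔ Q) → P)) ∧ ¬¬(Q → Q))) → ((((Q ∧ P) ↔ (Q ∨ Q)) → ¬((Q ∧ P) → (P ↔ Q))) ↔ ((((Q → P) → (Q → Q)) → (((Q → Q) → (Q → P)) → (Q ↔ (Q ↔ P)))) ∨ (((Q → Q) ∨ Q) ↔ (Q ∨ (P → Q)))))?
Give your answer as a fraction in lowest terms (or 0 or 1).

P ∧ Q = 1/3 ∧ 1/3 = 1/3
(P ∧ Q) → Q = 1/3 → 1/3 = 1
P ∨ P = 1/3 ∨ 1/3 = 1/3
Q → P = 1/3 → 1/3 = 1
(P ∨ P) ↔ (Q → P) = 1/3 ↔ 1 = 1/3
((P ∧ Q) → Q) ∧ ((P ∨ P) ↔ (Q → P)) = 1 ∧ 1/3 = 1/3
Q ∨ Q = 1/3 ∨ 1/3 = 1/3
(Q ∨ Q) → Q = 1/3 → 1/3 = 1
¬P = ¬1/3 = 0
((Q ∨ Q) → Q) ↔ ¬P = 1 ↔ 0 = 0
(((P ∧ Q) → Q) ∧ ((P ∨ P) ↔ (Q → P))) ∨ (((Q ∨ Q) → Q) ↔ ¬P) = 1/3 ∨ 0 = 1/3
Q → Q = 1/3 → 1/3 = 1
Q ↔ Q = 1/3 ↔ 1/3 = 1
(Q ↔ Q) → P = 1 → 1/3 = 1/3
(Q → Q) ∨ ((Q ↔ Q) → P) = 1 ∨ 1/3 = 1
Q → Q = 1/3 → 1/3 = 1
¬(Q → Q) = ¬1 = 0
¬¬(Q → Q) = ¬0 = 1
((Q → Q) ∨ ((Q ↔ Q) → P)) ∧ ¬¬(Q → Q) = 1 ∧ 1 = 1
((((P ∧ Q) → Q) ∧ ((P ∨ P) ↔ (Q → P))) ∨ (((Q ∨ Q) → Q) ↔ ¬P)) → (((Q → Q) ∨ ((Q ↔ Q) → P)) ∧ ¬¬(Q → Q)) = 1/3 → 1 = 1
Q ∧ P = 1/3 ∧ 1/3 = 1/3
Q ∨ Q = 1/3 ∨ 1/3 = 1/3
(Q ∧ P) ↔ (Q ∨ Q) = 1/3 ↔ 1/3 = 1
Q ∧ P = 1/3 ∧ 1/3 = 1/3
P ↔ Q = 1/3 ↔ 1/3 = 1
(Q ∧ P) → (P ↔ Q) = 1/3 → 1 = 1
¬((Q ∧ P) → (P ↔ Q)) = ¬1 = 0
((Q ∧ P) ↔ (Q ∨ Q)) → ¬((Q ∧ P) → (P ↔ Q)) = 1 → 0 = 0
Q → P = 1/3 → 1/3 = 1
Q → Q = 1/3 → 1/3 = 1
(Q → P) → (Q → Q) = 1 → 1 = 1
Q → Q = 1/3 → 1/3 = 1
Q → P = 1/3 → 1/3 = 1
(Q → Q) → (Q → P) = 1 → 1 = 1
Q ↔ P = 1/3 ↔ 1/3 = 1
Q ↔ (Q ↔ P) = 1/3 ↔ 1 = 1/3
((Q → Q) → (Q → P)) → (Q ↔ (Q ↔ P)) = 1 → 1/3 = 1/3
((Q → P) → (Q → Q)) → (((Q → Q) → (Q → P)) → (Q ↔ (Q ↔ P))) = 1 → 1/3 = 1/3
Q → Q = 1/3 → 1/3 = 1
(Q → Q) ∨ Q = 1 ∨ 1/3 = 1
P → Q = 1/3 → 1/3 = 1
Q ∨ (P → Q) = 1/3 ∨ 1 = 1
((Q → Q) ∨ Q) ↔ (Q ∨ (P → Q)) = 1 ↔ 1 = 1
(((Q → P) → (Q → Q)) → (((Q → Q) → (Q → P)) → (Q ↔ (Q ↔ P)))) ∨ (((Q → Q) ∨ Q) ↔ (Q ∨ (P → Q))) = 1/3 ∨ 1 = 1
(((Q ∧ P) ↔ (Q ∨ Q)) → ¬((Q ∧ P) → (P ↔ Q))) ↔ ((((Q → P) → (Q → Q)) → (((Q → Q) → (Q → P)) → (Q ↔ (Q ↔ P)))) ∨ (((Q → Q) ∨ Q) ↔ (Q ∨ (P → Q)))) = 0 ↔ 1 = 0
(((((P ∧ Q) → Q) ∧ ((P ∨ P) ↔ (Q → P))) ∨ (((Q ∨ Q) → Q) ↔ ¬P)) → (((Q → Q) ∨ ((Q ↔ Q) → P)) ∧ ¬¬(Q → Q))) → ((((Q ∧ P) ↔ (Q ∨ Q)) → ¬((Q ∧ P) → (P ↔ Q))) ↔ ((((Q → P) → (Q → Q)) → (((Q → Q) → (Q → P)) → (Q ↔ (Q ↔ P)))) ∨ (((Q → Q) ∨ Q) ↔ (Q ∨ (P → Q))))) = 1 → 0 = 0

0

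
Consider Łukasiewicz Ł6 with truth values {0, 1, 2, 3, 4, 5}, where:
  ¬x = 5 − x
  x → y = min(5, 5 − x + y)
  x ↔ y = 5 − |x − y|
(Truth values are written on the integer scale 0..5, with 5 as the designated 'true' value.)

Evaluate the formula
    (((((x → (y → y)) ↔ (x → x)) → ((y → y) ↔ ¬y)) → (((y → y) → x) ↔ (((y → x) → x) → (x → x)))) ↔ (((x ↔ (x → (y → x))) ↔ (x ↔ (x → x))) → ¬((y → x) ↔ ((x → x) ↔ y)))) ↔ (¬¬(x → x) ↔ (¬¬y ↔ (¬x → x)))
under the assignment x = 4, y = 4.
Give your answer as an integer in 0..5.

y → y = 4 → 4 = 5
x → (y → y) = 4 → 5 = 5
x → x = 4 → 4 = 5
(x → (y → y)) ↔ (x → x) = 5 ↔ 5 = 5
y → y = 4 → 4 = 5
¬y = ¬4 = 1
(y → y) ↔ ¬y = 5 ↔ 1 = 1
((x → (y → y)) ↔ (x → x)) → ((y → y) ↔ ¬y) = 5 → 1 = 1
y → y = 4 → 4 = 5
(y → y) → x = 5 → 4 = 4
y → x = 4 → 4 = 5
(y → x) → x = 5 → 4 = 4
x → x = 4 → 4 = 5
((y → x) → x) → (x → x) = 4 → 5 = 5
((y → y) → x) ↔ (((y → x) → x) → (x → x)) = 4 ↔ 5 = 4
(((x → (y → y)) ↔ (x → x)) → ((y → y) ↔ ¬y)) → (((y → y) → x) ↔ (((y → x) → x) → (x → x))) = 1 → 4 = 5
y → x = 4 → 4 = 5
x → (y → x) = 4 → 5 = 5
x ↔ (x → (y → x)) = 4 ↔ 5 = 4
x → x = 4 → 4 = 5
x ↔ (x → x) = 4 ↔ 5 = 4
(x ↔ (x → (y → x))) ↔ (x ↔ (x → x)) = 4 ↔ 4 = 5
y → x = 4 → 4 = 5
x → x = 4 → 4 = 5
(x → x) ↔ y = 5 ↔ 4 = 4
(y → x) ↔ ((x → x) ↔ y) = 5 ↔ 4 = 4
¬((y → x) ↔ ((x → x) ↔ y)) = ¬4 = 1
((x ↔ (x → (y → x))) ↔ (x ↔ (x → x))) → ¬((y → x) ↔ ((x → x) ↔ y)) = 5 → 1 = 1
((((x → (y → y)) ↔ (x → x)) → ((y → y) ↔ ¬y)) → (((y → y) → x) ↔ (((y → x) → x) → (x → x)))) ↔ (((x ↔ (x → (y → x))) ↔ (x ↔ (x → x))) → ¬((y → x) ↔ ((x → x) ↔ y))) = 5 ↔ 1 = 1
x → x = 4 → 4 = 5
¬(x → x) = ¬5 = 0
¬¬(x → x) = ¬0 = 5
¬y = ¬4 = 1
¬¬y = ¬1 = 4
¬x = ¬4 = 1
¬x → x = 1 → 4 = 5
¬¬y ↔ (¬x → x) = 4 ↔ 5 = 4
¬¬(x → x) ↔ (¬¬y ↔ (¬x → x)) = 5 ↔ 4 = 4
(((((x → (y → y)) ↔ (x → x)) → ((y → y) ↔ ¬y)) → (((y → y) → x) ↔ (((y → x) → x) → (x → x)))) ↔ (((x ↔ (x → (y → x))) ↔ (x ↔ (x → x))) → ¬((y → x) ↔ ((x → x) ↔ y)))) ↔ (¬¬(x → x) ↔ (¬¬y ↔ (¬x → x))) = 1 ↔ 4 = 2

2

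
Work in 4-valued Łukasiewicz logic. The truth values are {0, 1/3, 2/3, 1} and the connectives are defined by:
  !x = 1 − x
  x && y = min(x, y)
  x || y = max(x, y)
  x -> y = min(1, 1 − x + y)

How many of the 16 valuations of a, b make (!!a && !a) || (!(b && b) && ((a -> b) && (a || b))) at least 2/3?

1

a = 0, b = 0 ↦ 0  <
a = 0, b = 1/3 ↦ 1/3  <
a = 0, b = 2/3 ↦ 1/3  <
a = 0, b = 1 ↦ 0  <
a = 1/3, b = 0 ↦ 1/3  <
a = 1/3, b = 1/3 ↦ 1/3  <
a = 1/3, b = 2/3 ↦ 1/3  <
a = 1/3, b = 1 ↦ 1/3  <
a = 2/3, b = 0 ↦ 1/3  <
a = 2/3, b = 1/3 ↦ 2/3  ≥
a = 2/3, b = 2/3 ↦ 1/3  <
a = 2/3, b = 1 ↦ 1/3  <
a = 1, b = 0 ↦ 0  <
a = 1, b = 1/3 ↦ 1/3  <
a = 1, b = 2/3 ↦ 1/3  <
a = 1, b = 1 ↦ 0  <
So 1 of the 16 assignments meets the threshold.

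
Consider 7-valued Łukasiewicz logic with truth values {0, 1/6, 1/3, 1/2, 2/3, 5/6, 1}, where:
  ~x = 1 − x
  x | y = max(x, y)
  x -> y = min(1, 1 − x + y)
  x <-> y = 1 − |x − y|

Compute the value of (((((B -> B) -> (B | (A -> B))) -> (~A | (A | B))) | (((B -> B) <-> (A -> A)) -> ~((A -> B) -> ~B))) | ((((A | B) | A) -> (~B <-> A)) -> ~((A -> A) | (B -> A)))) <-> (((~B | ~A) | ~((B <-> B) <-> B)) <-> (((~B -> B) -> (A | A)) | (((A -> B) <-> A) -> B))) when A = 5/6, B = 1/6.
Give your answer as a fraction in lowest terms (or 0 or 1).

5/6

B -> B = 1/6 -> 1/6 = 1
A -> B = 5/6 -> 1/6 = 1/3
B | (A -> B) = 1/6 | 1/3 = 1/3
(B -> B) -> (B | (A -> B)) = 1 -> 1/3 = 1/3
~A = ~5/6 = 1/6
A | B = 5/6 | 1/6 = 5/6
~A | (A | B) = 1/6 | 5/6 = 5/6
((B -> B) -> (B | (A -> B))) -> (~A | (A | B)) = 1/3 -> 5/6 = 1
B -> B = 1/6 -> 1/6 = 1
A -> A = 5/6 -> 5/6 = 1
(B -> B) <-> (A -> A) = 1 <-> 1 = 1
A -> B = 5/6 -> 1/6 = 1/3
~B = ~1/6 = 5/6
(A -> B) -> ~B = 1/3 -> 5/6 = 1
~((A -> B) -> ~B) = ~1 = 0
((B -> B) <-> (A -> A)) -> ~((A -> B) -> ~B) = 1 -> 0 = 0
(((B -> B) -> (B | (A -> B))) -> (~A | (A | B))) | (((B -> B) <-> (A -> A)) -> ~((A -> B) -> ~B)) = 1 | 0 = 1
A | B = 5/6 | 1/6 = 5/6
(A | B) | A = 5/6 | 5/6 = 5/6
~B = ~1/6 = 5/6
~B <-> A = 5/6 <-> 5/6 = 1
((A | B) | A) -> (~B <-> A) = 5/6 -> 1 = 1
A -> A = 5/6 -> 5/6 = 1
B -> A = 1/6 -> 5/6 = 1
(A -> A) | (B -> A) = 1 | 1 = 1
~((A -> A) | (B -> A)) = ~1 = 0
(((A | B) | A) -> (~B <-> A)) -> ~((A -> A) | (B -> A)) = 1 -> 0 = 0
((((B -> B) -> (B | (A -> B))) -> (~A | (A | B))) | (((B -> B) <-> (A -> A)) -> ~((A -> B) -> ~B))) | ((((A | B) | A) -> (~B <-> A)) -> ~((A -> A) | (B -> A))) = 1 | 0 = 1
~B = ~1/6 = 5/6
~A = ~5/6 = 1/6
~B | ~A = 5/6 | 1/6 = 5/6
B <-> B = 1/6 <-> 1/6 = 1
(B <-> B) <-> B = 1 <-> 1/6 = 1/6
~((B <-> B) <-> B) = ~1/6 = 5/6
(~B | ~A) | ~((B <-> B) <-> B) = 5/6 | 5/6 = 5/6
~B = ~1/6 = 5/6
~B -> B = 5/6 -> 1/6 = 1/3
A | A = 5/6 | 5/6 = 5/6
(~B -> B) -> (A | A) = 1/3 -> 5/6 = 1
A -> B = 5/6 -> 1/6 = 1/3
(A -> B) <-> A = 1/3 <-> 5/6 = 1/2
((A -> B) <-> A) -> B = 1/2 -> 1/6 = 2/3
((~B -> B) -> (A | A)) | (((A -> B) <-> A) -> B) = 1 | 2/3 = 1
((~B | ~A) | ~((B <-> B) <-> B)) <-> (((~B -> B) -> (A | A)) | (((A -> B) <-> A) -> B)) = 5/6 <-> 1 = 5/6
(((((B -> B) -> (B | (A -> B))) -> (~A | (A | B))) | (((B -> B) <-> (A -> A)) -> ~((A -> B) -> ~B))) | ((((A | B) | A) -> (~B <-> A)) -> ~((A -> A) | (B -> A)))) <-> (((~B | ~A) | ~((B <-> B) <-> B)) <-> (((~B -> B) -> (A | A)) | (((A -> B) <-> A) -> B))) = 1 <-> 5/6 = 5/6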